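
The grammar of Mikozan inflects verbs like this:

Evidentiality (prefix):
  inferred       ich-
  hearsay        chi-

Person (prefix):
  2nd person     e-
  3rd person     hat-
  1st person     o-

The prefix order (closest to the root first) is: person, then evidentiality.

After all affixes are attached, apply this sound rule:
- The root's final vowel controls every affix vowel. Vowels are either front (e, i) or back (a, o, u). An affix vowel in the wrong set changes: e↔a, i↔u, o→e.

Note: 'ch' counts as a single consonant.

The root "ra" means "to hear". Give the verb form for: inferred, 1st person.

uchora

Attach person 1st person o- → ora.
Attach evidentiality inferred ich- → ichora.
Apply vowel harmony: ichora → uchora.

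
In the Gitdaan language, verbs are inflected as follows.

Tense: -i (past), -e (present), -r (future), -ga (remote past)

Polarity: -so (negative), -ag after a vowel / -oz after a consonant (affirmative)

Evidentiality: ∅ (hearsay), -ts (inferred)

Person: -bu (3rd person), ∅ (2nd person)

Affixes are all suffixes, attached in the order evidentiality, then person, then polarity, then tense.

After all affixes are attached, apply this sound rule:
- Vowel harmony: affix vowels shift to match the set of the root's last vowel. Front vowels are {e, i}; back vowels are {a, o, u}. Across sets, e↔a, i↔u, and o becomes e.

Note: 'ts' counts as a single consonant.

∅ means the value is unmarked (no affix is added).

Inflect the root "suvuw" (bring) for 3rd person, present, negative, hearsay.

suvuwbusoa

evidentiality = hearsay: zero marking, form stays suvuw.
Attach person 3rd person -bu → suvuwbu.
Attach polarity negative -so → suvuwbuso.
Attach tense present -e → suvuwbusoe.
Apply vowel harmony: suvuwbusoe → suvuwbusoa.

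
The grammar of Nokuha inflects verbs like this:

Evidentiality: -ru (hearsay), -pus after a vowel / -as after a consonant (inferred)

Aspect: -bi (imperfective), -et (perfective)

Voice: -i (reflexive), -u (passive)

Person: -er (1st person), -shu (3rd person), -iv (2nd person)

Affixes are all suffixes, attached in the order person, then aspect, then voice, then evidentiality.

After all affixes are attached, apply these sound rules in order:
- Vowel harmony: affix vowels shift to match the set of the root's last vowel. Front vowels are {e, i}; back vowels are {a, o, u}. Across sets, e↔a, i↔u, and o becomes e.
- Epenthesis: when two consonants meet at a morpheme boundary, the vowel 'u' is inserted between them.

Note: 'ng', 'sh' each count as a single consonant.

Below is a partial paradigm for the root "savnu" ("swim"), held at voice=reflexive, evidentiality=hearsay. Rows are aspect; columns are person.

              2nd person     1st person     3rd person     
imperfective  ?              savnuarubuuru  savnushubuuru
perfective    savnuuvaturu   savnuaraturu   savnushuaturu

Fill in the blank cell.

savnuuvubuuru

Attach person 2nd person -iv → savnuiv.
Attach aspect imperfective -bi → savnuivbi.
Attach voice reflexive -i → savnuivbii.
Attach evidentiality hearsay -ru → savnuivbiiru.
Apply vowel harmony: savnuivbiiru → savnuuvbuuru.
Apply epenthesis: savnuuvbuuru → savnuuvubuuru.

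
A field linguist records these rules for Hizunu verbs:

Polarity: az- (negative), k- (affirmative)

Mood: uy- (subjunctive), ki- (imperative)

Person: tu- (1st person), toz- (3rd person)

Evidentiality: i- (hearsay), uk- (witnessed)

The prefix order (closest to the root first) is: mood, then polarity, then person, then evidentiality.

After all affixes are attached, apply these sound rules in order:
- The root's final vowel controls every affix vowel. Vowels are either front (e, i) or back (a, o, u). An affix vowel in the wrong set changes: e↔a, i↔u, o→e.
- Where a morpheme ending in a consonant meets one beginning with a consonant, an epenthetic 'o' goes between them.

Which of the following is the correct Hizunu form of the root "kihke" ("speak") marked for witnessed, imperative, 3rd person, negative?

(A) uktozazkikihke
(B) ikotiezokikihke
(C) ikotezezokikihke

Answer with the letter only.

Attach mood imperative ki- → kikihke.
Attach polarity negative az- → azkikihke.
Attach person 3rd person toz- → tozazkikihke.
Attach evidentiality witnessed uk- → uktozazkikihke.
Apply vowel harmony: uktozazkikihke → iktezezkikihke.
Apply epenthesis: iktezezkikihke → ikotezezokikihke.
So the correct form is ikotezezokikihke, option (C).
(A) uktozazkikihke is wrong: it fails to apply the sound rule(s).
(B) ikotiezokikihke is wrong: it uses 1st person instead of 3rd person for person.

C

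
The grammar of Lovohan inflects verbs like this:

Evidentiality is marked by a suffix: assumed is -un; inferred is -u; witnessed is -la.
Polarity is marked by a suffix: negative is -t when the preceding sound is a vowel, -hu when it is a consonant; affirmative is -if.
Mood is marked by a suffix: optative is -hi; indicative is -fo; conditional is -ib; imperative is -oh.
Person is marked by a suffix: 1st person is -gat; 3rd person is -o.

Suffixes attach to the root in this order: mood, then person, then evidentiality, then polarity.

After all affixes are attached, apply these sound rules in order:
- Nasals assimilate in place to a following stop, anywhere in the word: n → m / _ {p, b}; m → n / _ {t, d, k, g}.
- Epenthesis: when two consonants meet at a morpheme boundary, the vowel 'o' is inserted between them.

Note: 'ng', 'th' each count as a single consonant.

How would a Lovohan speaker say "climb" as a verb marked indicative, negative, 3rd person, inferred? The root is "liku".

Attach mood indicative -fo → likufo.
Attach person 3rd person -o → likufoo.
Attach evidentiality inferred -u → likufoou.
Attach polarity negative -t (after vowel 'u') → likufoout.
Nasal assimilation: no change.
Epenthesis: no change.

likufoout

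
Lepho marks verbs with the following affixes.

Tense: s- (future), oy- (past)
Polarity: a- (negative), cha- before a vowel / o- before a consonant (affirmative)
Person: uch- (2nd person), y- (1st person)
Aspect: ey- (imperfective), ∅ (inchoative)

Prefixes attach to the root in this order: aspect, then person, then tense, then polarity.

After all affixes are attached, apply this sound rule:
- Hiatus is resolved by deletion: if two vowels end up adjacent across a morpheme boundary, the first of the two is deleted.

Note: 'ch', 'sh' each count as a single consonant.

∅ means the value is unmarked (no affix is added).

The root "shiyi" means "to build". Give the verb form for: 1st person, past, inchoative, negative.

aspect = inchoative: zero marking, form stays shiyi.
Attach person 1st person y- → yshiyi.
Attach tense past oy- → oyyshiyi.
Attach polarity negative a- → aoyyshiyi.
Apply vowel deletion: aoyyshiyi → oyyshiyi.

oyyshiyi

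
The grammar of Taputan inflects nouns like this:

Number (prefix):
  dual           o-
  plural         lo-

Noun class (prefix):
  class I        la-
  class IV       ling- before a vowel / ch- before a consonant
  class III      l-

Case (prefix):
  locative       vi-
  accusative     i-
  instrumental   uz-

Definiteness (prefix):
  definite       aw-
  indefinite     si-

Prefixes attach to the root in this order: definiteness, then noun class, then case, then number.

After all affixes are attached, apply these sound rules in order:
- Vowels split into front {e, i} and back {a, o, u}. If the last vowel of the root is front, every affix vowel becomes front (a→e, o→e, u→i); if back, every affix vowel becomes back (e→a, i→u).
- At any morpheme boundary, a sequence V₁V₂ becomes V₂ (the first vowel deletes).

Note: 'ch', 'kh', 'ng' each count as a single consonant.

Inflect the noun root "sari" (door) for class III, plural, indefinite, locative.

Attach definiteness indefinite si- → sisari.
Attach noun class class III l- → lsisari.
Attach case locative vi- → vilsisari.
Attach number plural lo- → lovilsisari.
Apply vowel harmony: lovilsisari → levilsisari.
Vowel deletion: no change.

levilsisari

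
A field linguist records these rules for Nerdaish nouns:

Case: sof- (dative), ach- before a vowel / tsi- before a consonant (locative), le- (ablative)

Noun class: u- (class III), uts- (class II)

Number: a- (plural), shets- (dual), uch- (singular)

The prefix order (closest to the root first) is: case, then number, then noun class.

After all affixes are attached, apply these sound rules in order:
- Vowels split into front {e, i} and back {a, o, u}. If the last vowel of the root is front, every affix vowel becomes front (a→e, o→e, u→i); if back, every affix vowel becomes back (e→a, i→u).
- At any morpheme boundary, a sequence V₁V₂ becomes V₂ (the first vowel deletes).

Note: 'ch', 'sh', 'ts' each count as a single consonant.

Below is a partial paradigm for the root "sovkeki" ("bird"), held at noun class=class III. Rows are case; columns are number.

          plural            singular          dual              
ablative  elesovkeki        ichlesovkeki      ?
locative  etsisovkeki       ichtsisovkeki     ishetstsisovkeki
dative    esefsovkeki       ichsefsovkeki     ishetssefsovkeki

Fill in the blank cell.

Attach case ablative le- → lesovkeki.
Attach number dual shets- → shetslesovkeki.
Attach noun class class III u- → ushetslesovkeki.
Apply vowel harmony: ushetslesovkeki → ishetslesovkeki.
Vowel deletion: no change.

ishetslesovkeki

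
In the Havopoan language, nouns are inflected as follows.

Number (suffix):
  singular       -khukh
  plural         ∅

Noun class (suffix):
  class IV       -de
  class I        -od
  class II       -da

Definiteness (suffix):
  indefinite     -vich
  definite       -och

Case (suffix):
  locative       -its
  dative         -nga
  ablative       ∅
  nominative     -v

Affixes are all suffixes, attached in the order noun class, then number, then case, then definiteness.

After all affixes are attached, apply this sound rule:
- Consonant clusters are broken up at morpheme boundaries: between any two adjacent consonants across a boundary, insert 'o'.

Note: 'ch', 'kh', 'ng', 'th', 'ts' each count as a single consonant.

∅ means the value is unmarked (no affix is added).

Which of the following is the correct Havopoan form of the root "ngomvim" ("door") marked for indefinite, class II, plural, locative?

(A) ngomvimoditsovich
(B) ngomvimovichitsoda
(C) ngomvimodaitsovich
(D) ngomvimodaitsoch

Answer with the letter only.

C

Attach noun class class II -da → ngomvimda.
number = plural: zero marking, form stays ngomvimda.
Attach case locative -its → ngomvimdaits.
Attach definiteness indefinite -vich → ngomvimdaitsvich.
Apply epenthesis: ngomvimdaitsvich → ngomvimodaitsovich.
So the correct form is ngomvimodaitsovich, option (C).
(B) ngomvimovichitsoda is wrong: it has the affixes in the wrong order.
(A) ngomvimoditsovich is wrong: it uses class I instead of class II for noun class.
(D) ngomvimodaitsoch is wrong: it uses definite instead of indefinite for definiteness.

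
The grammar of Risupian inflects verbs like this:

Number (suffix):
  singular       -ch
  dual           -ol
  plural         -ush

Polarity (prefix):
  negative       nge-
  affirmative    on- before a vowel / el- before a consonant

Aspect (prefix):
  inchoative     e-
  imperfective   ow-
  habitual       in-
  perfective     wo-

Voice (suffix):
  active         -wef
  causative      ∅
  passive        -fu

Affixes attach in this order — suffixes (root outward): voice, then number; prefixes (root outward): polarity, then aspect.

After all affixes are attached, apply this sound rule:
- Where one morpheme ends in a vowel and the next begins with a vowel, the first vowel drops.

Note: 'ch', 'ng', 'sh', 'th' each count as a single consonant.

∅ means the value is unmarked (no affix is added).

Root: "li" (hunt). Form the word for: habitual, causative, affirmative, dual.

Attach polarity affirmative el- (before consonant 'l') → elli.
voice = causative: zero marking, form stays elli.
Attach aspect habitual in- → inelli.
Attach number dual -ol → inelliol.
Apply vowel deletion: inelliol → inellol.

inellol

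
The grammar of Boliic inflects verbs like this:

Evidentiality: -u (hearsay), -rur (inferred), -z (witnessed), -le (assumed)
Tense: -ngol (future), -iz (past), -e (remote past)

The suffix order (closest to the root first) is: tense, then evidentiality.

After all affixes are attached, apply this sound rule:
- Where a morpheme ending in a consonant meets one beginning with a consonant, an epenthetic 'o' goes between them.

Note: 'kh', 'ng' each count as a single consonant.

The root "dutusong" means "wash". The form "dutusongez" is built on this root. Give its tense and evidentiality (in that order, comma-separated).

remote past, witnessed

Segment: dutusong-e-z.
tense: -e → remote past.
evidentiality: -z → witnessed.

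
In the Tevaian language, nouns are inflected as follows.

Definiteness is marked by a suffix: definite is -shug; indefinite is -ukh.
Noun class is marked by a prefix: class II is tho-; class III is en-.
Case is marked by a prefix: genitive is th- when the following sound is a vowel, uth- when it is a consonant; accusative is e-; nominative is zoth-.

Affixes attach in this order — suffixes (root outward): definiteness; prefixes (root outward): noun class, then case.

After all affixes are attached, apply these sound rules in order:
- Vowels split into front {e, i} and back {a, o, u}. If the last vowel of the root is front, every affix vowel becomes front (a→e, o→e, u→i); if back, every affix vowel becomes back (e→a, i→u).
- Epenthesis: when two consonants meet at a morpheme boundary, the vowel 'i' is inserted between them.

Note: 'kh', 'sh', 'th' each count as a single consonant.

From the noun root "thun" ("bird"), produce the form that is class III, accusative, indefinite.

aanithunukh

Attach definiteness indefinite -ukh → thunukh.
Attach noun class class III en- → enthunukh.
Attach case accusative e- → eenthunukh.
Apply vowel harmony: eenthunukh → aanthunukh.
Apply epenthesis: aanthunukh → aanithunukh.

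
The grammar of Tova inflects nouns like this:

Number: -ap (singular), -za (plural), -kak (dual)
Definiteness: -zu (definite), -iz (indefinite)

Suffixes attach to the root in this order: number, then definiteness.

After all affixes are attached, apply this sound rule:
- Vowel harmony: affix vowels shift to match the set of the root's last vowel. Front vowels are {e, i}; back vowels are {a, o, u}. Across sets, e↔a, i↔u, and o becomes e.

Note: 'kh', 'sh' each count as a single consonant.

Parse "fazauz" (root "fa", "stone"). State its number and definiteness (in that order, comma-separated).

Segment: fa-za-iz.
number: -za → plural.
definiteness: -iz → indefinite.

plural, indefinite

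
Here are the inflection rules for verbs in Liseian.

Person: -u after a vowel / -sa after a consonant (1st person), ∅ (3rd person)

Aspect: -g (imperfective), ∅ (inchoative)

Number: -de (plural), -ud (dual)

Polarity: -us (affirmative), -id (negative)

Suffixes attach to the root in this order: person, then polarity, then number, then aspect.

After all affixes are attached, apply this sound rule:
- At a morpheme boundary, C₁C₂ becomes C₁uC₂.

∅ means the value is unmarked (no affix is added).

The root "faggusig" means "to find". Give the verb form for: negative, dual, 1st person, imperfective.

Attach person 1st person -sa (after consonant 'g') → faggusigsa.
Attach polarity negative -id → faggusigsaid.
Attach number dual -ud → faggusigsaidud.
Attach aspect imperfective -g → faggusigsaidudg.
Apply epenthesis: faggusigsaidudg → faggusigusaidudug.

faggusigusaidudug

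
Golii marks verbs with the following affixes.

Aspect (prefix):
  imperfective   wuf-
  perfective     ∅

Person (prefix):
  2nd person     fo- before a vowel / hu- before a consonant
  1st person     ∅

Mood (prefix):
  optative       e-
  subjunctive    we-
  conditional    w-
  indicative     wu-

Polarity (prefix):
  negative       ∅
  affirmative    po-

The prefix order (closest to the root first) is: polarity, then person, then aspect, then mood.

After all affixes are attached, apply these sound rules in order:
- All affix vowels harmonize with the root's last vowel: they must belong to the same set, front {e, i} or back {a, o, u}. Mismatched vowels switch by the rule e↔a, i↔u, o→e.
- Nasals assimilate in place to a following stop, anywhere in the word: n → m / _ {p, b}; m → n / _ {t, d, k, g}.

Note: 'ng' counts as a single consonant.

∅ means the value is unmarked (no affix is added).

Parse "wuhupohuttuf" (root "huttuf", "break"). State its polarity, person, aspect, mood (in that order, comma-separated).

affirmative, 2nd person, perfective, indicative

Segment: wu-hu-po-huttuf.
polarity: po- → affirmative.
person: fo/hu- → 2nd person.
aspect: ∅ → perfective.
mood: wu- → indicative.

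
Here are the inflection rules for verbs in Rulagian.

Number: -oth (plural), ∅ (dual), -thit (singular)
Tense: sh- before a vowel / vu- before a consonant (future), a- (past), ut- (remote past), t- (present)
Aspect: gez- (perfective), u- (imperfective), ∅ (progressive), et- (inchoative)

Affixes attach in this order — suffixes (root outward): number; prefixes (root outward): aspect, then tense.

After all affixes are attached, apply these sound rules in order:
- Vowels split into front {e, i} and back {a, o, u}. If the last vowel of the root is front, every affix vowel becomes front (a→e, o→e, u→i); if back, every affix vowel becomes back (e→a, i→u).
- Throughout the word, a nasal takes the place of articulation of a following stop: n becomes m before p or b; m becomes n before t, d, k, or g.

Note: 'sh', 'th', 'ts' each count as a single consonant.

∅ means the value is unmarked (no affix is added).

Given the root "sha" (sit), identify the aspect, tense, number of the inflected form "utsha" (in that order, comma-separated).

Segment: ut-sha.
aspect: ∅ → progressive.
tense: ut- → remote past.
number: ∅ → dual.

progressive, remote past, dual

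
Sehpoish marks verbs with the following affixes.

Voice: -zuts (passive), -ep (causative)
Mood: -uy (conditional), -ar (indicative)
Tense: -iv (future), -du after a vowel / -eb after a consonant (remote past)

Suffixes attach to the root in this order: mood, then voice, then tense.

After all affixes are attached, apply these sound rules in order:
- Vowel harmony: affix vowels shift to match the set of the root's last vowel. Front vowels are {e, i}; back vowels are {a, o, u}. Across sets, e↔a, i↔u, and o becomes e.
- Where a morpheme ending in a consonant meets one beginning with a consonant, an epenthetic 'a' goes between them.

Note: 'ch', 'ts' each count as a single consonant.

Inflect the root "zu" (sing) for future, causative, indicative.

zuarapuv

Attach mood indicative -ar → zuar.
Attach voice causative -ep → zuarep.
Attach tense future -iv → zuarepiv.
Apply vowel harmony: zuarepiv → zuarapuv.
Epenthesis: no change.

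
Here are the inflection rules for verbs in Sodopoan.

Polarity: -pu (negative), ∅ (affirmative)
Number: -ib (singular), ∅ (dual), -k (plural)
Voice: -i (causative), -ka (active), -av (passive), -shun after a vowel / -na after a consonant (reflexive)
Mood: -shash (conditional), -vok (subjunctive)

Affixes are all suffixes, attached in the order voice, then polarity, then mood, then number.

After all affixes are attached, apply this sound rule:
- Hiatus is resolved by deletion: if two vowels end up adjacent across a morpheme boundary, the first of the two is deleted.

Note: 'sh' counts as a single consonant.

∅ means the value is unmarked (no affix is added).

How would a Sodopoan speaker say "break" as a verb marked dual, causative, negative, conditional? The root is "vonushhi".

Attach voice causative -i → vonushhii.
Attach polarity negative -pu → vonushhiipu.
Attach mood conditional -shash → vonushhiipushash.
number = dual: zero marking, form stays vonushhiipushash.
Apply vowel deletion: vonushhiipushash → vonushhipushash.

vonushhipushash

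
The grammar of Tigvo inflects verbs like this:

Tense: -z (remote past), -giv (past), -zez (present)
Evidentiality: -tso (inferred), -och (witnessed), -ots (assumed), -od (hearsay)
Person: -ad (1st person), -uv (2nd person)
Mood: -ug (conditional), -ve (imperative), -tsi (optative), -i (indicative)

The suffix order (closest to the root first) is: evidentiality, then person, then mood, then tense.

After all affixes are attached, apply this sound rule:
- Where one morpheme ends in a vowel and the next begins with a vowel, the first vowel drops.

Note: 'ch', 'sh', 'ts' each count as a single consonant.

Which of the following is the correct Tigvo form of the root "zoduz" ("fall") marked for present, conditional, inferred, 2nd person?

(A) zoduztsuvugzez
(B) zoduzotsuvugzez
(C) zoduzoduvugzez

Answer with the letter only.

Attach evidentiality inferred -tso → zoduztso.
Attach person 2nd person -uv → zoduztsouv.
Attach mood conditional -ug → zoduztsouvug.
Attach tense present -zez → zoduztsouvugzez.
Apply vowel deletion: zoduztsouvugzez → zoduztsuvugzez.
So the correct form is zoduztsuvugzez, option (A).
(B) zoduzotsuvugzez is wrong: it uses assumed instead of inferred for evidentiality.
(C) zoduzoduvugzez is wrong: it uses hearsay instead of inferred for evidentiality.

A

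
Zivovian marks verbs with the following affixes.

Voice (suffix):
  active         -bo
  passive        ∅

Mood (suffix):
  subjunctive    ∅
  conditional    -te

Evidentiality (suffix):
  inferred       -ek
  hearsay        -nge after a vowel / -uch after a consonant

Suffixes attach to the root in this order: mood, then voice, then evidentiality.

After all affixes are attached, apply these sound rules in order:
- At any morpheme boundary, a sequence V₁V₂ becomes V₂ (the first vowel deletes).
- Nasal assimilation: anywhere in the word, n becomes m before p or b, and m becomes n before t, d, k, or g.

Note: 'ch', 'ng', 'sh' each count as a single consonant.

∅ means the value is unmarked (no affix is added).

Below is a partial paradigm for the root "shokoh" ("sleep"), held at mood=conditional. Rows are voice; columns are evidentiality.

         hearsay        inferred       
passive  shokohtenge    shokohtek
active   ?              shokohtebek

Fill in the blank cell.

Attach mood conditional -te → shokohte.
Attach voice active -bo → shokohtebo.
Attach evidentiality hearsay -nge (after vowel 'o') → shokohtebonge.
Vowel deletion: no change.
Nasal assimilation: no change.

shokohtebonge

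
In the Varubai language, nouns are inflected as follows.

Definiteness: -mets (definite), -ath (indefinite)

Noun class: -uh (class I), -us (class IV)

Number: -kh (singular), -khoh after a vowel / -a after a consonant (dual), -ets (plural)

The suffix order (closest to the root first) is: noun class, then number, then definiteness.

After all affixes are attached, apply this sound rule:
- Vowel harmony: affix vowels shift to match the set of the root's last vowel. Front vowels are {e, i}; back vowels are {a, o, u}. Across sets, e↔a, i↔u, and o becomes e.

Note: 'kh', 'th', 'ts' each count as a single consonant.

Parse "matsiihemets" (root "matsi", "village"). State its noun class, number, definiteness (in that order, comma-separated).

class I, dual, definite

Segment: matsi-uh-a-mets.
noun class: -uh → class I.
number: -khoh/a → dual.
definiteness: -mets → definite.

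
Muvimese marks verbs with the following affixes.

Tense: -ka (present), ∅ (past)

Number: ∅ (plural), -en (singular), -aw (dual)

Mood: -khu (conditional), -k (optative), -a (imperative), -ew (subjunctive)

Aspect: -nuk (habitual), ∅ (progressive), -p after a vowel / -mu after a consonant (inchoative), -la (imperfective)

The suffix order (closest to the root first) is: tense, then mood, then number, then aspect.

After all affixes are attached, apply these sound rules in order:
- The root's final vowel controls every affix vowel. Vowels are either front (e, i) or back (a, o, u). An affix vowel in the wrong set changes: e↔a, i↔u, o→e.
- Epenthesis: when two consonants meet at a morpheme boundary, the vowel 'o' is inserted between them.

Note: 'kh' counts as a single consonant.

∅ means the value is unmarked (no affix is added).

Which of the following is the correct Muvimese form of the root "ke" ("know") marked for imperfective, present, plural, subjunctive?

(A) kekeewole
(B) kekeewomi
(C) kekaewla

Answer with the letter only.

Attach tense present -ka → keka.
Attach mood subjunctive -ew → kekaew.
number = plural: zero marking, form stays kekaew.
Attach aspect imperfective -la → kekaewla.
Apply vowel harmony: kekaewla → kekeewle.
Apply epenthesis: kekeewle → kekeewole.
So the correct form is kekeewole, option (A).
(C) kekaewla is wrong: it fails to apply the sound rule(s).
(B) kekeewomi is wrong: it uses inchoative instead of imperfective for aspect.

A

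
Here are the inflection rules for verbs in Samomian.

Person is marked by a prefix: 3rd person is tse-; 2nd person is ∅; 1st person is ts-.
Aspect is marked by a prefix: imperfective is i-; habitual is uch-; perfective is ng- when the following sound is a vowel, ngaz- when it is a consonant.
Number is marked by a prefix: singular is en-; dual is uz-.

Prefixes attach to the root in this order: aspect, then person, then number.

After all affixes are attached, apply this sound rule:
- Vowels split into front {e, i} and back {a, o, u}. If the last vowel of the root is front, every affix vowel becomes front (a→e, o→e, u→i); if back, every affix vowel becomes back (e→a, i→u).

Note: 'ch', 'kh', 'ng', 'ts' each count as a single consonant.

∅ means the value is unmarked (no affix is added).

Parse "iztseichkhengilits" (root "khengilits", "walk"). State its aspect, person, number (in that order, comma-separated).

habitual, 3rd person, dual

Segment: uz-tse-uch-khengilits.
aspect: uch- → habitual.
person: tse- → 3rd person.
number: uz- → dual.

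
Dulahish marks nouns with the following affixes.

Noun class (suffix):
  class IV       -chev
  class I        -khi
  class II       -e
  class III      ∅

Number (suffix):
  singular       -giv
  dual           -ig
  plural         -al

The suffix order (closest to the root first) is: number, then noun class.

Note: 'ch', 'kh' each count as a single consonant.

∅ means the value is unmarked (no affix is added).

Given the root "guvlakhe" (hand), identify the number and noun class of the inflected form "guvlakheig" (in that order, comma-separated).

Segment: guvlakhe-ig.
number: -ig → dual.
noun class: ∅ → class III.

dual, class III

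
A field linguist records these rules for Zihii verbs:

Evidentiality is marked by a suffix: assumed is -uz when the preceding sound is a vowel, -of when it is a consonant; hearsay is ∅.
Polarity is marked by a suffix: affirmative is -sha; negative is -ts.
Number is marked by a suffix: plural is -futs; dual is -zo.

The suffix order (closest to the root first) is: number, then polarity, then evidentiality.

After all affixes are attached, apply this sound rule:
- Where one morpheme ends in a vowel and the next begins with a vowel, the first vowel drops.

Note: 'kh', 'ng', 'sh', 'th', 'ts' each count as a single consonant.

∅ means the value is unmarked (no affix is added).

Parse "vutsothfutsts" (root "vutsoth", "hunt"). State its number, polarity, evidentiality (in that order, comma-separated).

plural, negative, hearsay

Segment: vutsoth-futs-ts.
number: -futs → plural.
polarity: -ts → negative.
evidentiality: ∅ → hearsay.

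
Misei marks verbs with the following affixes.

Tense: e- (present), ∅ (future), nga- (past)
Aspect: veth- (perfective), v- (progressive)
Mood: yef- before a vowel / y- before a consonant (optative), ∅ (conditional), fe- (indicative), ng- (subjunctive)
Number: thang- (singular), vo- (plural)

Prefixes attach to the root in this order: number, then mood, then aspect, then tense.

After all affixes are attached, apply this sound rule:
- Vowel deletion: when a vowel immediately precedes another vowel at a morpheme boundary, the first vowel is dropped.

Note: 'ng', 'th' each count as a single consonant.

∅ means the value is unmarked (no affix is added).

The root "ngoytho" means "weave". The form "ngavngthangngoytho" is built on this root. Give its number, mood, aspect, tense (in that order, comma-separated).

Segment: nga-v-ng-thang-ngoytho.
number: thang- → singular.
mood: ng- → subjunctive.
aspect: v- → progressive.
tense: nga- → past.

singular, subjunctive, progressive, past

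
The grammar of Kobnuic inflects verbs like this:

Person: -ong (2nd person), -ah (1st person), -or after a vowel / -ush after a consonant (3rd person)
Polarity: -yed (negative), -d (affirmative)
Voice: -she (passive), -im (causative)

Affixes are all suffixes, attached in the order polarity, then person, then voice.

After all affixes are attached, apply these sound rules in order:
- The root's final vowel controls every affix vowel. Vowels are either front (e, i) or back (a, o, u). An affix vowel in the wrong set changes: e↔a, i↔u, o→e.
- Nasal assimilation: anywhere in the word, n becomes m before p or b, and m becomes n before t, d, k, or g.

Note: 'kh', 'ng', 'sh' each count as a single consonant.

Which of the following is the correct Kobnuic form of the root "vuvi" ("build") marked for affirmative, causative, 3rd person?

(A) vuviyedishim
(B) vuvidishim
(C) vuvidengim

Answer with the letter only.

B

Attach polarity affirmative -d → vuvid.
Attach person 3rd person -ush (after consonant 'd') → vuvidush.
Attach voice causative -im → vuvidushim.
Apply vowel harmony: vuvidushim → vuvidishim.
Nasal assimilation: no change.
So the correct form is vuvidishim, option (B).
(A) vuviyedishim is wrong: it uses negative instead of affirmative for polarity.
(C) vuvidengim is wrong: it uses 2nd person instead of 3rd person for person.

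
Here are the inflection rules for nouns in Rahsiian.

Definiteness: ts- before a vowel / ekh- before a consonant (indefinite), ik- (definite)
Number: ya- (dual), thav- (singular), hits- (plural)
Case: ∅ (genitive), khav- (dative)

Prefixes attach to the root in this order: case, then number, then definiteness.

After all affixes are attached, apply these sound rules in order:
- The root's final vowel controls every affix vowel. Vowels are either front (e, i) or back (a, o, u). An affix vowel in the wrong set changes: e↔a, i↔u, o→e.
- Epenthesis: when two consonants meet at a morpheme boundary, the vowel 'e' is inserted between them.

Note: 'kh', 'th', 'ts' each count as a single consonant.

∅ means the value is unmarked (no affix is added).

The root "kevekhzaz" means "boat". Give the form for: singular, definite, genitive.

case = genitive: zero marking, form stays kevekhzaz.
Attach number singular thav- → thavkevekhzaz.
Attach definiteness definite ik- → ikthavkevekhzaz.
Apply vowel harmony: ikthavkevekhzaz → ukthavkevekhzaz.
Apply epenthesis: ukthavkevekhzaz → ukethavekevekhzaz.

ukethavekevekhzaz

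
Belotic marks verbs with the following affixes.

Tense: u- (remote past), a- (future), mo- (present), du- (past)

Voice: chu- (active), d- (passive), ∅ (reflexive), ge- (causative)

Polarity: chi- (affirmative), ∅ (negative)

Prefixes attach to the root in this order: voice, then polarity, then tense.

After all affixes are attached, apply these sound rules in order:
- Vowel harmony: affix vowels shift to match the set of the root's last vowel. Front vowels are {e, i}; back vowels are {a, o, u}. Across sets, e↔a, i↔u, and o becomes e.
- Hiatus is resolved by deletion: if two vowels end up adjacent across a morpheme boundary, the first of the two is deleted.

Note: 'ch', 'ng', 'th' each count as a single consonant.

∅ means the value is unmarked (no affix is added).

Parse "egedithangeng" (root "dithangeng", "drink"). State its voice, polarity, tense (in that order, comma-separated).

causative, negative, future

Segment: a-ge-dithangeng.
voice: ge- → causative.
polarity: ∅ → negative.
tense: a- → future.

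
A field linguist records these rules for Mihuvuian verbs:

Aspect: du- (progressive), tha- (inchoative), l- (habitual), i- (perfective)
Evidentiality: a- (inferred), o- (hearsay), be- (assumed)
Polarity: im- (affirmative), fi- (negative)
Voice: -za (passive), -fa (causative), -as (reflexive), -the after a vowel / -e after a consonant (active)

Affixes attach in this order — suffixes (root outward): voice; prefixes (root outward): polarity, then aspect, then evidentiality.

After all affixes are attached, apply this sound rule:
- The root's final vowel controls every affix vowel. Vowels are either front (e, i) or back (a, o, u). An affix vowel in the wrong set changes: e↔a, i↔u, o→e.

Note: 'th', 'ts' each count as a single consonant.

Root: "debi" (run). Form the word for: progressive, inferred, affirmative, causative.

ediimdebife

Attach polarity affirmative im- → imdebi.
Attach voice causative -fa → imdebifa.
Attach aspect progressive du- → duimdebifa.
Attach evidentiality inferred a- → aduimdebifa.
Apply vowel harmony: aduimdebifa → ediimdebife.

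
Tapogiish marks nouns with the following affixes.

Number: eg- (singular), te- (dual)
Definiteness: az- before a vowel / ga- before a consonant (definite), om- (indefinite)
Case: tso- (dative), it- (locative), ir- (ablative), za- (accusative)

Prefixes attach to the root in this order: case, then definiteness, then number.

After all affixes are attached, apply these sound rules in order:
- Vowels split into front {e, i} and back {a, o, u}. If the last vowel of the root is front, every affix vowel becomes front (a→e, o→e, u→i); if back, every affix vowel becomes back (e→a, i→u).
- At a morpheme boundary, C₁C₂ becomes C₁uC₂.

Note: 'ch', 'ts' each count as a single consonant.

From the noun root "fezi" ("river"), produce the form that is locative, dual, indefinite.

Attach case locative it- → itfezi.
Attach definiteness indefinite om- → omitfezi.
Attach number dual te- → teomitfezi.
Apply vowel harmony: teomitfezi → teemitfezi.
Apply epenthesis: teemitfezi → teemitufezi.

teemitufezi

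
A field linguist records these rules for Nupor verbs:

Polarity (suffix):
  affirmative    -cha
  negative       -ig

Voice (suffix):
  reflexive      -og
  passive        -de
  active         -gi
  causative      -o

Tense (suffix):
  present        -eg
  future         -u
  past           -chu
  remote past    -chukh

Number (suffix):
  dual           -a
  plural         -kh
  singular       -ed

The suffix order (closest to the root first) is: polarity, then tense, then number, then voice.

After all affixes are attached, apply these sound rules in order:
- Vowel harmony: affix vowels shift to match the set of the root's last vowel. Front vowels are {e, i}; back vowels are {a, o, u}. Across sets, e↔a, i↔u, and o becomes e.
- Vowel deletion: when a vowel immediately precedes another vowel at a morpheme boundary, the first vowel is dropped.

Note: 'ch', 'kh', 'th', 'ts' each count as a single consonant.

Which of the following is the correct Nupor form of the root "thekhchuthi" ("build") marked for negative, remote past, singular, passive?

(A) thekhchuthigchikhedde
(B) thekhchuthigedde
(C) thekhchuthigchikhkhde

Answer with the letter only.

Attach polarity negative -ig → thekhchuthiig.
Attach tense remote past -chukh → thekhchuthiigchukh.
Attach number singular -ed → thekhchuthiigchukhed.
Attach voice passive -de → thekhchuthiigchukhedde.
Apply vowel harmony: thekhchuthiigchukhedde → thekhchuthiigchikhedde.
Apply vowel deletion: thekhchuthiigchikhedde → thekhchuthigchikhedde.
So the correct form is thekhchuthigchikhedde, option (A).
(C) thekhchuthigchikhkhde is wrong: it uses plural instead of singular for number.
(B) thekhchuthigedde is wrong: it uses future instead of remote past for tense.

A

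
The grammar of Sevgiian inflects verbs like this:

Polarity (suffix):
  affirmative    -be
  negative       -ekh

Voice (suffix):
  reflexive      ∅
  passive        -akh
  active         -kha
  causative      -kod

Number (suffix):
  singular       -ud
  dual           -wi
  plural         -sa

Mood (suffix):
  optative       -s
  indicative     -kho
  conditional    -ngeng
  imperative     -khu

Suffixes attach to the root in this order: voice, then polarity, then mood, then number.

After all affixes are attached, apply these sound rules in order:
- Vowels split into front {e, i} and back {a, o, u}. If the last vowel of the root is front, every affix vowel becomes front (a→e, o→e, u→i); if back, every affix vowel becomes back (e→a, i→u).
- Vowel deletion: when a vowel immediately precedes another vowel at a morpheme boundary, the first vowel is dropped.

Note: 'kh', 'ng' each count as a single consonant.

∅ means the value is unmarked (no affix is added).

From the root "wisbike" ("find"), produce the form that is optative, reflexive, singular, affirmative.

voice = reflexive: zero marking, form stays wisbike.
Attach polarity affirmative -be → wisbikebe.
Attach mood optative -s → wisbikebes.
Attach number singular -ud → wisbikebesud.
Apply vowel harmony: wisbikebesud → wisbikebesid.
Vowel deletion: no change.

wisbikebesid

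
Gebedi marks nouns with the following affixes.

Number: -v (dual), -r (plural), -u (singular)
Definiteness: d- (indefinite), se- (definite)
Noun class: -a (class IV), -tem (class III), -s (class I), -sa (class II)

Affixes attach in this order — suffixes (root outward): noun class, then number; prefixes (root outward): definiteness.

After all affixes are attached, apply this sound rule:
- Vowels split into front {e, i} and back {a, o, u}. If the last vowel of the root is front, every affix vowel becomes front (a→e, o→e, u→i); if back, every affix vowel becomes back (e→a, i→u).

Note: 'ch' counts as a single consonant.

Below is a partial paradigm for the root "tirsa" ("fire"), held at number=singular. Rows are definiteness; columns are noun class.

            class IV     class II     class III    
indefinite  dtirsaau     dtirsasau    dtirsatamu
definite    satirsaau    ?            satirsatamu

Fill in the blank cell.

Attach definiteness definite se- → setirsa.
Attach noun class class II -sa → setirsasa.
Attach number singular -u → setirsasau.
Apply vowel harmony: setirsasau → satirsasau.

satirsasau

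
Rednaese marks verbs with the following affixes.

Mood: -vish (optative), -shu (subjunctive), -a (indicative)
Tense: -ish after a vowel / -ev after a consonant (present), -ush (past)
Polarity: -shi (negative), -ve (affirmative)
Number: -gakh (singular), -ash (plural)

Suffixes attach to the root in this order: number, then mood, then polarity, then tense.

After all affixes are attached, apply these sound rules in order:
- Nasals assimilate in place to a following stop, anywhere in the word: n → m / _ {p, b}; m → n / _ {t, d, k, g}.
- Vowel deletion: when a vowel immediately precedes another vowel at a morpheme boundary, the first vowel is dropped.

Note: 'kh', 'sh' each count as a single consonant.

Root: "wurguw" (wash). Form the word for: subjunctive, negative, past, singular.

Attach number singular -gakh → wurguwgakh.
Attach mood subjunctive -shu → wurguwgakhshu.
Attach polarity negative -shi → wurguwgakhshushi.
Attach tense past -ush → wurguwgakhshushiush.
Nasal assimilation: no change.
Apply vowel deletion: wurguwgakhshushiush → wurguwgakhshushush.

wurguwgakhshushush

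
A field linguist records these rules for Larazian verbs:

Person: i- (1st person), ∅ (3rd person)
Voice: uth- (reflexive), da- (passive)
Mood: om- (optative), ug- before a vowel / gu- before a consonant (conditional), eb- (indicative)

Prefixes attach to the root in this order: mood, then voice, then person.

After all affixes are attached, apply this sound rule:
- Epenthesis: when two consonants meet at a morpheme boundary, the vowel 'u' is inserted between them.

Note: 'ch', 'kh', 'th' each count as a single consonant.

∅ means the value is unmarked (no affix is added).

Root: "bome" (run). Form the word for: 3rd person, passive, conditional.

dagubome

Attach mood conditional gu- (before consonant 'b') → gubome.
Attach voice passive da- → dagubome.
person = 3rd person: zero marking, form stays dagubome.
Epenthesis: no change.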